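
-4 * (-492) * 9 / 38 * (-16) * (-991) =140420736 / 19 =7390565.05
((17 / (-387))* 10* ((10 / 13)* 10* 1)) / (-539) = 17000 / 2711709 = 0.01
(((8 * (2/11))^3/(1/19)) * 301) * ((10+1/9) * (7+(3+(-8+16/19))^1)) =673161216/1331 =505755.98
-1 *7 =-7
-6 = -6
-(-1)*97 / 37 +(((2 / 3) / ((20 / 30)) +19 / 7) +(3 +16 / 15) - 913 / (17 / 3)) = -9953977 / 66045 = -150.72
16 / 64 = 1 / 4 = 0.25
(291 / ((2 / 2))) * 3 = 873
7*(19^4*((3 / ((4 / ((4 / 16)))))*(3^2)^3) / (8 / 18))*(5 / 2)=89778788505 / 128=701396785.20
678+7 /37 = 678.19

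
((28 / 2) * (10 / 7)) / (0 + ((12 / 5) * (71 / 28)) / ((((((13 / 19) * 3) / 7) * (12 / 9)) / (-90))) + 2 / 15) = -7800 / 546293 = -0.01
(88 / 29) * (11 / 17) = 968 / 493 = 1.96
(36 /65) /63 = 4 /455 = 0.01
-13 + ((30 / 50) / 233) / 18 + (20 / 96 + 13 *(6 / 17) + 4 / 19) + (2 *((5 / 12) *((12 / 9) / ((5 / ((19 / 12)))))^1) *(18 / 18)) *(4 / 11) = -7.86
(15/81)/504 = 5/13608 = 0.00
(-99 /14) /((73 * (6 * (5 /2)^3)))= -0.00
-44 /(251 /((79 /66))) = -158 /753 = -0.21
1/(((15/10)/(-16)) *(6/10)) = -17.78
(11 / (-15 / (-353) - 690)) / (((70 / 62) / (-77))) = 1324103 / 1217775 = 1.09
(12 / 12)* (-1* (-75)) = 75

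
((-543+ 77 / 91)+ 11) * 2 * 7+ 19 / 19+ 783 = -86478 / 13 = -6652.15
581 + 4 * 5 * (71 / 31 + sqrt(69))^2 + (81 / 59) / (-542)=2840 * sqrt(69) / 31 + 63487156657 / 30730858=2826.90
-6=-6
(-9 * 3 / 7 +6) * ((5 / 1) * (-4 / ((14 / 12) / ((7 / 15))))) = -120 / 7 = -17.14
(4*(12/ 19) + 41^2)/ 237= 31987/ 4503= 7.10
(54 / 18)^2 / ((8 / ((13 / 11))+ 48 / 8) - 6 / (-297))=11583 / 16460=0.70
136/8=17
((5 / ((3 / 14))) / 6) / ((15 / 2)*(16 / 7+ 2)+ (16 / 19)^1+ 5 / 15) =4655 / 39882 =0.12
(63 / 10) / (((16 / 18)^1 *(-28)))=-81 / 320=-0.25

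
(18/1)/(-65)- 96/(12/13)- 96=-200.28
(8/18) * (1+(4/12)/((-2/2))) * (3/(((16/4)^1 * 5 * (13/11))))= 22/585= 0.04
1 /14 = 0.07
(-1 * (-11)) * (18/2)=99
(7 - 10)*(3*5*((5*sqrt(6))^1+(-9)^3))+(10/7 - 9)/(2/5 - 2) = 32258.60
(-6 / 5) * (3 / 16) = -9 / 40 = -0.22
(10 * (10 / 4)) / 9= 25 / 9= 2.78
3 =3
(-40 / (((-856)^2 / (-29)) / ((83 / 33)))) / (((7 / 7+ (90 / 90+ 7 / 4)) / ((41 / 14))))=98687 / 31736628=0.00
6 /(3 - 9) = -1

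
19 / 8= 2.38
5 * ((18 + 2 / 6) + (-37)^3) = -759520 / 3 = -253173.33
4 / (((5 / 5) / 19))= 76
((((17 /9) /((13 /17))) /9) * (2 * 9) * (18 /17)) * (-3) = -204 /13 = -15.69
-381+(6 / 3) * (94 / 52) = -4906 / 13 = -377.38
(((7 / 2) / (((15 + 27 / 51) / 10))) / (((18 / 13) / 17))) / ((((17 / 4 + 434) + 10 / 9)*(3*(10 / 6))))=26299 / 2087844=0.01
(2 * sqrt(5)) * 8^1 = 16 * sqrt(5) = 35.78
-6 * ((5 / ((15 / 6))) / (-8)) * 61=183 / 2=91.50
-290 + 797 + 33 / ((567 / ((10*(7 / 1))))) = 13799 / 27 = 511.07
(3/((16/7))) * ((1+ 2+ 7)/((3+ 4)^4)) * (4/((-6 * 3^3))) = -5/37044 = -0.00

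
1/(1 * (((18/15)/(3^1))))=5/2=2.50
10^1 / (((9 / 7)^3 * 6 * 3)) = 1715 / 6561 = 0.26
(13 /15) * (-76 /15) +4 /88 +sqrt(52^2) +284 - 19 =1547639 /4950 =312.65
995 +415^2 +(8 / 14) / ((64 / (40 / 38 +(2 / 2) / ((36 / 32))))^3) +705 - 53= 6231835452930443 / 35841512448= 173872.00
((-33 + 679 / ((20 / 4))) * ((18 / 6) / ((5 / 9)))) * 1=13878 / 25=555.12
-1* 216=-216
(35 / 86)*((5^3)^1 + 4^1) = 105 / 2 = 52.50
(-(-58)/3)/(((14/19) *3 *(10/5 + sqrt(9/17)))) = 18734/3717 - 551 *sqrt(17)/1239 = 3.21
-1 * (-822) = 822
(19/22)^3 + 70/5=14.64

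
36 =36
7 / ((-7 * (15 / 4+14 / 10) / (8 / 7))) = -160 / 721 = -0.22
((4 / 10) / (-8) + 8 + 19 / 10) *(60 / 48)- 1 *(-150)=2597 / 16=162.31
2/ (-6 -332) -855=-144496/ 169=-855.01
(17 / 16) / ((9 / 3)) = 0.35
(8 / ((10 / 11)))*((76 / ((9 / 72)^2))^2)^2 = 24627875051208704 / 5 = 4925575010241740.80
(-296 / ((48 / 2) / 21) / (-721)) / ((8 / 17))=0.76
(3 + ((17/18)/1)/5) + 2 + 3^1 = 737/90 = 8.19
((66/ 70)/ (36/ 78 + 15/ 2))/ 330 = 13/ 36225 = 0.00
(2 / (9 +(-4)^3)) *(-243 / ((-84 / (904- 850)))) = -2187 / 385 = -5.68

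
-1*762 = -762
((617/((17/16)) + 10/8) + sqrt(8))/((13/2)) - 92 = -1091/442 + 4*sqrt(2)/13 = -2.03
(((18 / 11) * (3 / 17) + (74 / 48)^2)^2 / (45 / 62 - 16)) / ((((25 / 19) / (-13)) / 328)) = 25877961729930713 / 17167149331200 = 1507.41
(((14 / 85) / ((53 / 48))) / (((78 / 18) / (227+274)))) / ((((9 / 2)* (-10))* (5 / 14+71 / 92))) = -72272256 / 212883775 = -0.34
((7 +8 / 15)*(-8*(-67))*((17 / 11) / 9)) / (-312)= -128707 / 57915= -2.22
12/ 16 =3/ 4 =0.75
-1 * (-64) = 64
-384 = -384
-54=-54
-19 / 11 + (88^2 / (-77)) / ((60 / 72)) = -47129 / 385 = -122.41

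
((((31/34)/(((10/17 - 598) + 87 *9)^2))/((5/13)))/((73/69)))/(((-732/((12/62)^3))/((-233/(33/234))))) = 2494217934/2342812321592875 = 0.00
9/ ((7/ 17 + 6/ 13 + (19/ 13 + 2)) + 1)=221/ 131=1.69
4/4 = 1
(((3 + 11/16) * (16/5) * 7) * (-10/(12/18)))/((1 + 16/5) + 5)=-6195/46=-134.67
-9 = -9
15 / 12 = 5 / 4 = 1.25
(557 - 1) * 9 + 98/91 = 65066/13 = 5005.08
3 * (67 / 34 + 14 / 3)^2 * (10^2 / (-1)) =-11458225 / 867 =-13215.95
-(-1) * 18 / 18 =1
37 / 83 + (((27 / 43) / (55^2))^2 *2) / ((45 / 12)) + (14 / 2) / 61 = 240087794661222 / 428317284896875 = 0.56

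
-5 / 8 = -0.62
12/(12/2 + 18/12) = 8/5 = 1.60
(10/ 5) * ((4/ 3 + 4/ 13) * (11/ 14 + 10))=9664/ 273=35.40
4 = 4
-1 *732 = -732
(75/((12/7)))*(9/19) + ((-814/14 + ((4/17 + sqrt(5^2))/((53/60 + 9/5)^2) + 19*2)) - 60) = -1965593661/33489932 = -58.69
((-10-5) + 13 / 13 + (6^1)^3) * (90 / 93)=6060 / 31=195.48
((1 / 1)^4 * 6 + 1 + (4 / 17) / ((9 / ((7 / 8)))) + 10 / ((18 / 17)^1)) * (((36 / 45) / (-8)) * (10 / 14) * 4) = -5039 / 1071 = -4.70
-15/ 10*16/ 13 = -24/ 13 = -1.85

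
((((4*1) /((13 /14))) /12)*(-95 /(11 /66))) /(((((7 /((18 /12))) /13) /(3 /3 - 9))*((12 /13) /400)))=1976000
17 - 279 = -262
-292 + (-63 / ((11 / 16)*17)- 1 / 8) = -297.52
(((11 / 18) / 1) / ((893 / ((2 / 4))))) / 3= 11 / 96444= 0.00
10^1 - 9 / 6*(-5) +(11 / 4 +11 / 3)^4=35515921 / 20736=1712.77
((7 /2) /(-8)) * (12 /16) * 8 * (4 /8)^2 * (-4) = 2.62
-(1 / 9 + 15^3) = -30376 / 9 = -3375.11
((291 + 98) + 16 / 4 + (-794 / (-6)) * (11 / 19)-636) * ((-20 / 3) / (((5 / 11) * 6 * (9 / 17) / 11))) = 39017176 / 4617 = 8450.76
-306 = -306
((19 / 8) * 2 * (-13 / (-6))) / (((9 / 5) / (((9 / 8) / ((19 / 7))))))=455 / 192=2.37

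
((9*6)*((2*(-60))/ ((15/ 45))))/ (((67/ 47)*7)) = -913680/ 469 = -1948.14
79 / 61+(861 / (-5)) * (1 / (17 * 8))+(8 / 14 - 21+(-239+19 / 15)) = -224854493 / 871080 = -258.13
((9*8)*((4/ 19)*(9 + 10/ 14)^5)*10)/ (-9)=-465258741760/ 319333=-1456970.44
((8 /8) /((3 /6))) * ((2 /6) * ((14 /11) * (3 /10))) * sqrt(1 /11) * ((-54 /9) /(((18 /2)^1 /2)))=-0.10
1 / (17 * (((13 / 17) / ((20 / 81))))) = 20 / 1053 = 0.02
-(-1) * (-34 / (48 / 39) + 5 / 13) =-2833 / 104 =-27.24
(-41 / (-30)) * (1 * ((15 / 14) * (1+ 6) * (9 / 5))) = 18.45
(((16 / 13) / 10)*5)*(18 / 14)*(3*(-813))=-175608 / 91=-1929.76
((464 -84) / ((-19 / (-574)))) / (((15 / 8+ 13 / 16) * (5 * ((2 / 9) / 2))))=330624 / 43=7688.93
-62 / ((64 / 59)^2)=-107911 / 2048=-52.69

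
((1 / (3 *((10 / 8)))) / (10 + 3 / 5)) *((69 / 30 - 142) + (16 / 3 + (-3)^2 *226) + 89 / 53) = 6046174 / 126405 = 47.83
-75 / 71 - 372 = -26487 / 71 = -373.06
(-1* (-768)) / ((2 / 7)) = 2688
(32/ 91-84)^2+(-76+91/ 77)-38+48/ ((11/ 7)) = 629873679/ 91091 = 6914.77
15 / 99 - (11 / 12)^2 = -1091 / 1584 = -0.69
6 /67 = 0.09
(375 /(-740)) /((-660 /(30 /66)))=25 /71632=0.00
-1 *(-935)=935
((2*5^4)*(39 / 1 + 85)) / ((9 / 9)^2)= 155000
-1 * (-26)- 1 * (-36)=62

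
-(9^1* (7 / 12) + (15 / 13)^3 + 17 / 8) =-156623 / 17576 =-8.91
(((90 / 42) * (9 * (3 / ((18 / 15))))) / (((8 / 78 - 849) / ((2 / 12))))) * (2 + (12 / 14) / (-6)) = -0.02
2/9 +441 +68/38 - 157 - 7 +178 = 78149/171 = 457.01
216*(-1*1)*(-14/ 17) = 3024/ 17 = 177.88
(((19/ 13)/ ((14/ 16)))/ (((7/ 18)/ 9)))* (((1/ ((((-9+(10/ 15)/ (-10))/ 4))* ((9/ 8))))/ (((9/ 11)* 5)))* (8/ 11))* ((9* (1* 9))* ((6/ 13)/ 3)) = -4727808/ 140777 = -33.58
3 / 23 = 0.13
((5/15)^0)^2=1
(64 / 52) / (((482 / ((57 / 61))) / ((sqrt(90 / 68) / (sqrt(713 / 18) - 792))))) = -9751104 * sqrt(170) / 36680444797919 - 4104 * sqrt(60605) / 36680444797919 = -0.00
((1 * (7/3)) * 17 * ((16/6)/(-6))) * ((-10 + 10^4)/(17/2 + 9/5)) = -1761200/103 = -17099.03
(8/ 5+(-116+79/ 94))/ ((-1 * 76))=53373/ 35720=1.49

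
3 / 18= 1 / 6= 0.17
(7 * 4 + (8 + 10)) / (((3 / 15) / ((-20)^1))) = -4600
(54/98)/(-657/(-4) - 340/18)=972/256417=0.00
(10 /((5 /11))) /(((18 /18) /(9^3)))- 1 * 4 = 16034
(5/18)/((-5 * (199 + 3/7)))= -7/25128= -0.00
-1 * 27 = -27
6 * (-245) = -1470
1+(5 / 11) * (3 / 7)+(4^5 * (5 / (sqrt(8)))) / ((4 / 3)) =92 / 77+960 * sqrt(2) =1358.84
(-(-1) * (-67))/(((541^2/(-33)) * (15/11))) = 8107/1463405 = 0.01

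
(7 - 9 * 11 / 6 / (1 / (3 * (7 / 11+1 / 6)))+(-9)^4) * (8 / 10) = 26113 / 5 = 5222.60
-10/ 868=-5/ 434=-0.01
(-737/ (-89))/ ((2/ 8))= 2948/ 89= 33.12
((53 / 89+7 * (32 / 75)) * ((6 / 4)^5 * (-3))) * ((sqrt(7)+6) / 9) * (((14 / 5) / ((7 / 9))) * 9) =-2539.97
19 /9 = 2.11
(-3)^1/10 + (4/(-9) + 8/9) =13/90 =0.14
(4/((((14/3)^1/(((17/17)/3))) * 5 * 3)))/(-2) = -1/105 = -0.01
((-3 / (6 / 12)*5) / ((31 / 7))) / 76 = -105 / 1178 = -0.09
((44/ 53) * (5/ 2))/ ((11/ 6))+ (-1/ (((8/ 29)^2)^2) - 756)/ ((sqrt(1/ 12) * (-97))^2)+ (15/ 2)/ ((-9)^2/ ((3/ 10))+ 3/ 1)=-1155298453/ 46468717568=-0.02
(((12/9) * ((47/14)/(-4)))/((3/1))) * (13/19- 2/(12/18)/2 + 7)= -11045/4788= -2.31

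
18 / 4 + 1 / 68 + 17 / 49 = 16199 / 3332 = 4.86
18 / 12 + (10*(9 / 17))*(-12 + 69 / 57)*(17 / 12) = -1509 / 19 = -79.42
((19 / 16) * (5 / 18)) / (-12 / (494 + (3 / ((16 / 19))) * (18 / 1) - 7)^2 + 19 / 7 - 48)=-12927121865 / 1774730146464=-0.01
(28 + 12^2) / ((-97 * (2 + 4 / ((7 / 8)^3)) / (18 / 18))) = -29498 / 132599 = -0.22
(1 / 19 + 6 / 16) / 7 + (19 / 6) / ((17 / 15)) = 51645 / 18088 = 2.86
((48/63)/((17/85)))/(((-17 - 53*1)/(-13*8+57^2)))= -171.16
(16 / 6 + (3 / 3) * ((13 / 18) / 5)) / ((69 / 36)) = 1.47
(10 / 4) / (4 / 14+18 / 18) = 35 / 18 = 1.94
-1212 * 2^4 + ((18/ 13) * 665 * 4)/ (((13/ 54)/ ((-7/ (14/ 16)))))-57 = -23971041/ 169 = -141840.48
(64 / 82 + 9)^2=95.66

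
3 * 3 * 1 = 9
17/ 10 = 1.70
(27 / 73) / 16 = 27 / 1168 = 0.02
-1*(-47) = 47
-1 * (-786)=786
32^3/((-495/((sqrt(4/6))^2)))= -65536/1485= -44.13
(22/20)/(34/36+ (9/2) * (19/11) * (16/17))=18513/139015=0.13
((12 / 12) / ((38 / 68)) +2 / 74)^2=1630729 / 494209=3.30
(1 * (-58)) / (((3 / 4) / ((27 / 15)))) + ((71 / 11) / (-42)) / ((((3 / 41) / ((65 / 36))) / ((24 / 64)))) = -93553051 / 665280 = -140.62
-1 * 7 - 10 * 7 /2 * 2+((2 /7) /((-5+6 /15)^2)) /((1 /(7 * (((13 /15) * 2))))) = -121939 /1587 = -76.84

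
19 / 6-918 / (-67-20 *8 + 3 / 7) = 34345 / 4758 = 7.22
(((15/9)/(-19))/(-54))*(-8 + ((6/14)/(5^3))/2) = -13997/1077300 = -0.01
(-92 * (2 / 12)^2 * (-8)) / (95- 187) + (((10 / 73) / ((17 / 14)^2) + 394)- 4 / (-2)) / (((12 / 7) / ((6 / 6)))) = 43828759 / 189873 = 230.83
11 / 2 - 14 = -17 / 2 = -8.50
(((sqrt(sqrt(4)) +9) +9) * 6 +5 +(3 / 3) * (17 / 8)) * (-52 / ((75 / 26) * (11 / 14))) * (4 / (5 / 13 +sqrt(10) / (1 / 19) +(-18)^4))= -4685961737912 / 46559659353975 -244219504256 * sqrt(2) / 46559659353975 +972444928 * sqrt(5) / 512156252893725 +9329393528 * sqrt(10) / 512156252893725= -0.11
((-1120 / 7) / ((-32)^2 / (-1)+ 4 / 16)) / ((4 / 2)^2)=32 / 819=0.04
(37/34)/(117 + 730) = 0.00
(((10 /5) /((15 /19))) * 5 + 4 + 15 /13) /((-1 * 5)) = -139 /39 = -3.56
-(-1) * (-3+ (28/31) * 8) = 131/31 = 4.23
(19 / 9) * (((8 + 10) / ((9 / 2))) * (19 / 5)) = 1444 / 45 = 32.09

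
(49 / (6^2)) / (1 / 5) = 245 / 36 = 6.81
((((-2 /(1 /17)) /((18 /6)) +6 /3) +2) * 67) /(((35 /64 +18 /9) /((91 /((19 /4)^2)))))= -137353216 /176529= -778.08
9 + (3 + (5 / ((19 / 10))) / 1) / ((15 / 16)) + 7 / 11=49042 / 3135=15.64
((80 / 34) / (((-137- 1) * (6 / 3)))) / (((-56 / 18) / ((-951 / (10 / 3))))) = -8559 / 10948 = -0.78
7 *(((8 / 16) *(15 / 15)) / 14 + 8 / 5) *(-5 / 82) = -229 / 328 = -0.70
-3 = -3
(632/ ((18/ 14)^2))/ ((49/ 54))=1264/ 3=421.33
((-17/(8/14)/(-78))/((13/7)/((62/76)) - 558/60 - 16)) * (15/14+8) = -2342515/15587832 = -0.15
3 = 3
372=372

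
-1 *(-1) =1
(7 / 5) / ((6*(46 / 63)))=147 / 460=0.32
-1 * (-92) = 92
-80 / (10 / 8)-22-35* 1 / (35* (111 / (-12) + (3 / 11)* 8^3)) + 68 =-103310 / 5737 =-18.01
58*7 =406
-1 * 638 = -638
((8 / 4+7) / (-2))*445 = -4005 / 2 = -2002.50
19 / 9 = 2.11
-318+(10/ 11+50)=-2938/ 11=-267.09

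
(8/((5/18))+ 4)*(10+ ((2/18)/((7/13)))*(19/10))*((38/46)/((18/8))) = 125.15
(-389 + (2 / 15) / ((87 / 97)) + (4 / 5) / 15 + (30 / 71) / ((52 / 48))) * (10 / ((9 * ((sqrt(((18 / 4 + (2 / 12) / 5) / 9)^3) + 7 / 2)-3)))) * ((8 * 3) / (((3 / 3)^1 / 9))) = -12278077785856800 / 32191252249 + 549734511564288 * sqrt(255) / 32191252249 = -108710.33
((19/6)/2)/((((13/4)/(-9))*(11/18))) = -1026/143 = -7.17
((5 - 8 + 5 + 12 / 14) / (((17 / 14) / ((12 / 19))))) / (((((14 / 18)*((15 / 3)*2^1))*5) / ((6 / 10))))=1296 / 56525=0.02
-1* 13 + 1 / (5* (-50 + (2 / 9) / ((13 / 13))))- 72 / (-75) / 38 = -2761879 / 212800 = -12.98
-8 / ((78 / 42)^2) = -392 / 169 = -2.32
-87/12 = -29/4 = -7.25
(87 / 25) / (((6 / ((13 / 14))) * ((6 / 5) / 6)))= 377 / 140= 2.69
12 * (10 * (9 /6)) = 180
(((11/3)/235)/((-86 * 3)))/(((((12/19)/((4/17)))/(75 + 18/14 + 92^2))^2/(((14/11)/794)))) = -0.98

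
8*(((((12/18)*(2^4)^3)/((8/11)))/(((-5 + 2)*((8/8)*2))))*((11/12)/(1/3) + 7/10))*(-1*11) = 2849792/15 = 189986.13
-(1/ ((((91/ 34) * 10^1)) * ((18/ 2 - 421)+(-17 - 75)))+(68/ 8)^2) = -16568353/ 229320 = -72.25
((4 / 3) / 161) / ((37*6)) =2 / 53613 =0.00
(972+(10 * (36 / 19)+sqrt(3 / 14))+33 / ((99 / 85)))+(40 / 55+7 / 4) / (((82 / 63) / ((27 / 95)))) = sqrt(42) / 14+1048662187 / 1028280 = 1020.28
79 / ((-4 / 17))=-1343 / 4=-335.75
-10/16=-5/8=-0.62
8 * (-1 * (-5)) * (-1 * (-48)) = 1920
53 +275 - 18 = 310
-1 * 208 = -208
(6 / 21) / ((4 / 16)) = 8 / 7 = 1.14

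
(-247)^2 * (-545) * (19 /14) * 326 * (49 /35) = -20594991157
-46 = -46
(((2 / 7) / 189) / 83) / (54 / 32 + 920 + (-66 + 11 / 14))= 32 / 1504775475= 0.00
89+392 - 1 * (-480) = 961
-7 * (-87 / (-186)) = -203 / 62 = -3.27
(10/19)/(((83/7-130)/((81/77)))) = -810/172843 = -0.00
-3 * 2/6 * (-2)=2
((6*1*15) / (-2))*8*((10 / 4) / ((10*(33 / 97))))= -2910 / 11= -264.55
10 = 10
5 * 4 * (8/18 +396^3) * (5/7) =55889222800/63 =887130520.63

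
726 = 726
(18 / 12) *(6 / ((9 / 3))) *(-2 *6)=-36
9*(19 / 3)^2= 361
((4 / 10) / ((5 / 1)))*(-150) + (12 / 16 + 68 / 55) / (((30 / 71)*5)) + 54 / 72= -340223 / 33000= -10.31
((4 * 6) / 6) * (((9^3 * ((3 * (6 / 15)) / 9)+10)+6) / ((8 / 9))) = 2547 / 5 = 509.40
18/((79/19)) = 342/79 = 4.33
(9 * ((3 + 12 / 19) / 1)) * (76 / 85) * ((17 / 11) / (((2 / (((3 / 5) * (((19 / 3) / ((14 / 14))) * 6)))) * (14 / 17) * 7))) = 1203498 / 13475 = 89.31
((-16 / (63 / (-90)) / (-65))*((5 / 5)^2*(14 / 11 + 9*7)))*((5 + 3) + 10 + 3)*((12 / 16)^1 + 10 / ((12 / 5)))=-333704 / 143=-2333.59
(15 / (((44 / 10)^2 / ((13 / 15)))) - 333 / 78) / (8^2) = -22637 / 402688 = -0.06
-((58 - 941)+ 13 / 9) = 7934 / 9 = 881.56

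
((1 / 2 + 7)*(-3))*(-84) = 1890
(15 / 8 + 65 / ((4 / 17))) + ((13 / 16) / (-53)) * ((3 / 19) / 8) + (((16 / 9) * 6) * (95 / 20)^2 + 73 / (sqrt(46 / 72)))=438 * sqrt(23) / 23 + 200610395 / 386688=610.12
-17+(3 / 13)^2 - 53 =-11821 / 169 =-69.95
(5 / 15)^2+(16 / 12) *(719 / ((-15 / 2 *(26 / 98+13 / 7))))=-11722 / 195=-60.11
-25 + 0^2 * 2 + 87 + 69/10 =689/10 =68.90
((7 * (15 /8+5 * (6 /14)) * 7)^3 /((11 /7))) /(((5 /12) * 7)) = 2344190625 /1408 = 1664908.11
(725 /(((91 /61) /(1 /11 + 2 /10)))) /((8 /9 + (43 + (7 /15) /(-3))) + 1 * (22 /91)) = 1061400 /330143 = 3.21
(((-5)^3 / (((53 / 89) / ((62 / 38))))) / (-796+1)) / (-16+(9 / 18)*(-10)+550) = 68975 / 84699777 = 0.00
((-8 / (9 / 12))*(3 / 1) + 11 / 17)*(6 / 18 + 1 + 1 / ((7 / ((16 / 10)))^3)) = -42.18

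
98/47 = 2.09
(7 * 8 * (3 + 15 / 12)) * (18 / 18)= 238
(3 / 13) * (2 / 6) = 1 / 13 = 0.08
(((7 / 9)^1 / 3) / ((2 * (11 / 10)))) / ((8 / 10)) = 175 / 1188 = 0.15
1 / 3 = 0.33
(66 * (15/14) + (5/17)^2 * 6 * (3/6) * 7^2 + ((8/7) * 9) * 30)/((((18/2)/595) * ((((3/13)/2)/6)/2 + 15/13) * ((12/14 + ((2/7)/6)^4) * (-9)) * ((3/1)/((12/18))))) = -50774427200/79130733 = -641.65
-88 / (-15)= 88 / 15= 5.87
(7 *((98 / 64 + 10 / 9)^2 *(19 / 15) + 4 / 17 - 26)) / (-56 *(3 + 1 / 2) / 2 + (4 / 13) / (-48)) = 32567625727 / 26947779840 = 1.21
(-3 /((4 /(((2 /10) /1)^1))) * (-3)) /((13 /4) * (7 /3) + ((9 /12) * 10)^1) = 27 /905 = 0.03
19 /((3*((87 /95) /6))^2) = 685900 /7569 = 90.62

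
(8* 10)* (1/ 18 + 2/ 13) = 1960/ 117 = 16.75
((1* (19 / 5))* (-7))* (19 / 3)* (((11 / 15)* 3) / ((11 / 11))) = -27797 / 75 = -370.63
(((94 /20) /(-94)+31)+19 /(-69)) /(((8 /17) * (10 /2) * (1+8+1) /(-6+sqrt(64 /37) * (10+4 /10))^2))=1614123361 /5550000 - 18710302 * sqrt(37) /531875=76.85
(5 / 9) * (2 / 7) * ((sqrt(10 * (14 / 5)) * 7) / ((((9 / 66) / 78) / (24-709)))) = -7836400 * sqrt(7) / 9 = -2303685.06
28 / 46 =14 / 23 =0.61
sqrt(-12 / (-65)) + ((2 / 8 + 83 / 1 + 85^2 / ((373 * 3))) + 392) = 2 * sqrt(195) / 65 + 2156119 / 4476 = 482.14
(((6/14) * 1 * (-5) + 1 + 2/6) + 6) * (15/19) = 545/133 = 4.10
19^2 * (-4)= -1444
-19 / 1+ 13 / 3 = -14.67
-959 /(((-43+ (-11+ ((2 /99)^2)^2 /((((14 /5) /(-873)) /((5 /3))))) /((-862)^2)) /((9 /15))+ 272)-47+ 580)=-479150512740625572 /366399406521533405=-1.31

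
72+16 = 88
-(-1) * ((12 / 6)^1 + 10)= 12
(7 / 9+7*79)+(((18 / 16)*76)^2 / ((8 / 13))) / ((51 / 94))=54954401 / 2448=22448.69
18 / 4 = 4.50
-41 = -41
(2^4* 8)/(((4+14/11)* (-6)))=-352/87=-4.05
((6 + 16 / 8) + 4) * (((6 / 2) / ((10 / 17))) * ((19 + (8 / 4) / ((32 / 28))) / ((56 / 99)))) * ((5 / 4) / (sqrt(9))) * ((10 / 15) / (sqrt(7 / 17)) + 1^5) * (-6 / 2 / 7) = -419067 * sqrt(119) / 10976- 1257201 / 3136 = -817.39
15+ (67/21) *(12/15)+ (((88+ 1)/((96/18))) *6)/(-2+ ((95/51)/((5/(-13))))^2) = 1041575513/46877880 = 22.22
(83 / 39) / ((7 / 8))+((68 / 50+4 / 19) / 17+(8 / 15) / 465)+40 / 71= 44966061398 / 14556148425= 3.09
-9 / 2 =-4.50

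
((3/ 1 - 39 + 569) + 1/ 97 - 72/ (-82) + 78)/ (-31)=-2433480/ 123287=-19.74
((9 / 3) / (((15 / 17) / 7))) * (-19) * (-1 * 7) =15827 / 5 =3165.40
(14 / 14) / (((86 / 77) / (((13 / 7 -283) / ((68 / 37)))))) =-100122 / 731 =-136.97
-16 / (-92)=4 / 23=0.17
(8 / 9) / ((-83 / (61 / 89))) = -488 / 66483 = -0.01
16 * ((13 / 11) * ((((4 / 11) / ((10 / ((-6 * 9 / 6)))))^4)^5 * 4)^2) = 540858328621420475865859120330468606429108197107171328 / 45279358459987221964618849268287351617276826800662092864513397216796875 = 0.00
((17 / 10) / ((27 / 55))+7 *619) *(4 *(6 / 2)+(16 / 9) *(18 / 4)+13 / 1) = 2575859 / 18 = 143103.28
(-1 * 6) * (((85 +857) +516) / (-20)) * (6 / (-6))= -2187 / 5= -437.40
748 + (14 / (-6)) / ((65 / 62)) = 145426 / 195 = 745.77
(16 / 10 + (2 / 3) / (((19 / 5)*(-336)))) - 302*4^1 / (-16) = 3691523 / 47880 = 77.10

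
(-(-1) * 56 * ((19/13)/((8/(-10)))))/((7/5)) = -950/13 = -73.08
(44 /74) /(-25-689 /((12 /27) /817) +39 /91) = -616 /1312175659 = -0.00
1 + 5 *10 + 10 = 61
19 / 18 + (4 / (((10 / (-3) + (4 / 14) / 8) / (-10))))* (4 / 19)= 341917 / 94734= 3.61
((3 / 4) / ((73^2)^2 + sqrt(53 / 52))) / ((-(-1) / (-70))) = -0.00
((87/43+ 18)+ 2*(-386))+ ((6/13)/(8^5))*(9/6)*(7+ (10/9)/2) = -3443547429/4579328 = -751.98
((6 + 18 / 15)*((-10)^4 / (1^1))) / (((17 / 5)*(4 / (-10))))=-900000 / 17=-52941.18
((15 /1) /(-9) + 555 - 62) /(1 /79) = 116446 /3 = 38815.33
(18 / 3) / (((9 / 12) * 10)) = 4 / 5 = 0.80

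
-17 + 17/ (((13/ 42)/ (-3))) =-2363/ 13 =-181.77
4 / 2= 2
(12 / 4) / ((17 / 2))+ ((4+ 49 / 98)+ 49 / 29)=6451 / 986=6.54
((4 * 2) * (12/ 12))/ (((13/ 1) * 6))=4/ 39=0.10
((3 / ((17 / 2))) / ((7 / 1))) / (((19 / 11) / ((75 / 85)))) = 990 / 38437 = 0.03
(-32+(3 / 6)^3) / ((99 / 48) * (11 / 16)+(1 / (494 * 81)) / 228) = -9305655840 / 413964869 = -22.48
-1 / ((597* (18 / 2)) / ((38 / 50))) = -0.00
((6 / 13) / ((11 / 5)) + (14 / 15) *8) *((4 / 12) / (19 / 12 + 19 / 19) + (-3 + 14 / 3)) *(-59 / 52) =-81119749 / 5186610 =-15.64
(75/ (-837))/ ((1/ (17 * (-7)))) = 2975/ 279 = 10.66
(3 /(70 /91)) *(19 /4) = 741 /40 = 18.52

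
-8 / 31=-0.26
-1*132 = -132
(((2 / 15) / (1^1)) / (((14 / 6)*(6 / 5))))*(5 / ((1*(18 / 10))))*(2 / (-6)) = -25 / 567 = -0.04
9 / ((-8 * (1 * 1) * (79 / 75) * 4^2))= -675 / 10112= -0.07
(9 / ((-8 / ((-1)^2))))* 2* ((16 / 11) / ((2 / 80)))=-1440 / 11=-130.91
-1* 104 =-104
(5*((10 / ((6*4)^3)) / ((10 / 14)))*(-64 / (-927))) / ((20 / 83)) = 0.00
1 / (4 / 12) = 3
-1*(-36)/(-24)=-1.50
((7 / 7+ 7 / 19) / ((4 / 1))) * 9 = 117 / 38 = 3.08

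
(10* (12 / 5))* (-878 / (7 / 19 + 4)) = -400368 / 83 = -4823.71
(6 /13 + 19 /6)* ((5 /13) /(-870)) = -283 /176436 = -0.00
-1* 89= -89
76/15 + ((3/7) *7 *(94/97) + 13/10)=26987/2910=9.27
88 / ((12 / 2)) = 44 / 3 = 14.67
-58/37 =-1.57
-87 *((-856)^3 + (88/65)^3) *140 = 419603059546718208/54925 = 7639564124655.77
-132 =-132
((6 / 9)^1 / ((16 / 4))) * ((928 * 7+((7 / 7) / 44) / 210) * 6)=60023041 / 9240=6496.00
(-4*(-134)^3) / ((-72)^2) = 300763 / 162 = 1856.56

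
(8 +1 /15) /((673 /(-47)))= -5687 /10095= -0.56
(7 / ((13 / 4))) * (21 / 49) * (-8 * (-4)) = 384 / 13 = 29.54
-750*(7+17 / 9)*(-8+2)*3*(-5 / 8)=-75000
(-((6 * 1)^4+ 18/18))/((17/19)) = -24643/17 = -1449.59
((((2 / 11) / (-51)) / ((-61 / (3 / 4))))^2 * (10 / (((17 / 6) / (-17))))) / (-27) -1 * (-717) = 839662095002 / 1171076841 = 717.00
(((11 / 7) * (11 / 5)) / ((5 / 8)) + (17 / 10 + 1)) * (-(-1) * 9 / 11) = 25929 / 3850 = 6.73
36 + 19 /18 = 667 /18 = 37.06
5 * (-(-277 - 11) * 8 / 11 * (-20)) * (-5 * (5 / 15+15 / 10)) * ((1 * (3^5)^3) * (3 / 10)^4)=111577100832 / 5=22315420166.40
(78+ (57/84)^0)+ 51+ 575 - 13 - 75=617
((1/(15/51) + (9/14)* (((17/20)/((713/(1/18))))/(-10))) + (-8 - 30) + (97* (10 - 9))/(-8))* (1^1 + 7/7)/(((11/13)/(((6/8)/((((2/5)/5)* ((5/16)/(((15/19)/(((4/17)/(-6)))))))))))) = 66700.50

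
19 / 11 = 1.73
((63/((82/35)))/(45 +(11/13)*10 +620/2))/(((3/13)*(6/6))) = 1183/3690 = 0.32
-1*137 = -137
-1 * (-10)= 10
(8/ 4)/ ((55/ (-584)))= -1168/ 55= -21.24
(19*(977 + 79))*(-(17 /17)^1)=-20064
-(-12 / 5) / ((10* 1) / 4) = 24 / 25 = 0.96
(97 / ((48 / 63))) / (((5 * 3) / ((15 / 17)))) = 2037 / 272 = 7.49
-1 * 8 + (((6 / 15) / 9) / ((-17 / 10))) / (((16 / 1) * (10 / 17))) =-2881 / 360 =-8.00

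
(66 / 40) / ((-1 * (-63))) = 11 / 420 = 0.03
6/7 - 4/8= 5/14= 0.36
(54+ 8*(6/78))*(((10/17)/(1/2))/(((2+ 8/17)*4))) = 1775/273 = 6.50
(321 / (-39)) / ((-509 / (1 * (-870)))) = -93090 / 6617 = -14.07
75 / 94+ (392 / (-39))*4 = -144467 / 3666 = -39.41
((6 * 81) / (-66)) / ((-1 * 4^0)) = 81 / 11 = 7.36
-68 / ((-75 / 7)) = 476 / 75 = 6.35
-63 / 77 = -9 / 11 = -0.82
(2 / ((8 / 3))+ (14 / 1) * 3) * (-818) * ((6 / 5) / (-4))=209817 / 20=10490.85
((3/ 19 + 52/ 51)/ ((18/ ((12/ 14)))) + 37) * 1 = 107722/ 2907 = 37.06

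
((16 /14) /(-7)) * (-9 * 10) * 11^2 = 87120 /49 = 1777.96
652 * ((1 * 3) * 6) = 11736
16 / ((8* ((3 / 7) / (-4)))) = -56 / 3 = -18.67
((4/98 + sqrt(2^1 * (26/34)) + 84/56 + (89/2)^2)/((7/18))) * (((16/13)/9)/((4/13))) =8 * sqrt(442)/119 + 776862/343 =2266.32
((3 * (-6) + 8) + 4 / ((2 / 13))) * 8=128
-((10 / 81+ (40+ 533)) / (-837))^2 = -2155094929 / 4596433209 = -0.47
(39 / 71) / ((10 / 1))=39 / 710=0.05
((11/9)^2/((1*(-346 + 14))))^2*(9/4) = 14641/321413184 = 0.00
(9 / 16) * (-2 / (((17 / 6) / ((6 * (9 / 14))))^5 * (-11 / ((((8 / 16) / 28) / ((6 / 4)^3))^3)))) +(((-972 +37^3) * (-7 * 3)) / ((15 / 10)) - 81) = -695615.00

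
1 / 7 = 0.14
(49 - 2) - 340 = -293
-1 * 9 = -9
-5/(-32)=5/32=0.16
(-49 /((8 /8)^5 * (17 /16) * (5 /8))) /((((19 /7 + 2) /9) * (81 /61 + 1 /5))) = -4017216 /43571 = -92.20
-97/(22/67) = -6499/22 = -295.41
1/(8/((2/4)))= 1/16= 0.06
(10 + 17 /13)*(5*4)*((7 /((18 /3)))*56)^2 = 37647680 /39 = 965325.13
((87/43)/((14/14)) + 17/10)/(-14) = -1601/6020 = -0.27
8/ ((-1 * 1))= -8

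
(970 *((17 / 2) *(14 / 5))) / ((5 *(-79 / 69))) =-1592934 / 395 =-4032.74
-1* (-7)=7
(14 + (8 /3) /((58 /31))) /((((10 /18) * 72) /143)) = 55.15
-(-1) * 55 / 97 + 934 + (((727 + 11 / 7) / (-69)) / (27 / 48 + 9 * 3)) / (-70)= 45055439411 / 48209679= 934.57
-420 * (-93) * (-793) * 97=-3004534260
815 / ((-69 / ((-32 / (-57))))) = -26080 / 3933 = -6.63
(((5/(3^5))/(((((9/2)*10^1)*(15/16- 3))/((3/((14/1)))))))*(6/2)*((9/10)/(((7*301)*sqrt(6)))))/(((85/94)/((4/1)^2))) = -3008*sqrt(6)/16755232725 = -0.00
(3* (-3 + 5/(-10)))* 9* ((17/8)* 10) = -16065/8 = -2008.12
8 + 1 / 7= 57 / 7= 8.14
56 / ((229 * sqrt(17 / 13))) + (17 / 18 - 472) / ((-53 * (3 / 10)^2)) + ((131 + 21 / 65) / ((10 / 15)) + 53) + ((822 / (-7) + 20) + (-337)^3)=-74758251638936 / 1953315 + 56 * sqrt(221) / 3893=-38272501.48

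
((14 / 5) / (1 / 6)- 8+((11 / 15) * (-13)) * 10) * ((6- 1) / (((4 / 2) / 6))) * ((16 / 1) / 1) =-20768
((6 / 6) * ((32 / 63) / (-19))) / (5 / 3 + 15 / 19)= -8 / 735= -0.01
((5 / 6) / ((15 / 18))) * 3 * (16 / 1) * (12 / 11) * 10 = 5760 / 11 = 523.64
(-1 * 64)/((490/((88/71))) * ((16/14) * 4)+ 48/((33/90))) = -88/2665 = -0.03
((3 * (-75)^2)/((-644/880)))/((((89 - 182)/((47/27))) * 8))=1615625/29946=53.95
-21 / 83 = -0.25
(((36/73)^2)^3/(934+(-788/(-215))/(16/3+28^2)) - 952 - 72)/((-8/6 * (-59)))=-13816803339853974650112/1061447147540790846661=-13.02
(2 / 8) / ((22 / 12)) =3 / 22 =0.14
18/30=3/5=0.60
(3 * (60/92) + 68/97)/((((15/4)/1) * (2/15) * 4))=5929/4462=1.33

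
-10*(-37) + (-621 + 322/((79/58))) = -1153/79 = -14.59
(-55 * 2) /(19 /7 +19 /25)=-31.66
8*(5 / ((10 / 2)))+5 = 13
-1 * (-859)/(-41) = -20.95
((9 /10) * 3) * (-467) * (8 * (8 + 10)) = -907848 /5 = -181569.60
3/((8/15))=45/8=5.62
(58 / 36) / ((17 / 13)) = 377 / 306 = 1.23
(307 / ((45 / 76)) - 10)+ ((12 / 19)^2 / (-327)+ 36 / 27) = 902742598 / 1770705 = 509.82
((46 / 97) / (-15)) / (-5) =46 / 7275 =0.01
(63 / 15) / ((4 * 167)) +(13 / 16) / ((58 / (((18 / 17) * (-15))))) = -1424013 / 6586480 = -0.22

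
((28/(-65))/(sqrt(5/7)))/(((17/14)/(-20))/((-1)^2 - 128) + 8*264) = -199136*sqrt(35)/4881677905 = -0.00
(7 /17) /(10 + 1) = 7 /187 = 0.04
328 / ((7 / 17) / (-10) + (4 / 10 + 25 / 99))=5520240 / 10289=536.52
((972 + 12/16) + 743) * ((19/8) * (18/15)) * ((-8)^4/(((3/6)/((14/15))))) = 934685696/25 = 37387427.84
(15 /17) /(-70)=-3 /238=-0.01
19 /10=1.90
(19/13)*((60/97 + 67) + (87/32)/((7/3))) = 28396127/282464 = 100.53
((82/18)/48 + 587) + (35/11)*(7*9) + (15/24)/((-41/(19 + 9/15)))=153381623/194832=787.25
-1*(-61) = 61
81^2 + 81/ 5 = 32886/ 5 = 6577.20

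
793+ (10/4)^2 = 3197/4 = 799.25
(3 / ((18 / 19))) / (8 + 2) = 19 / 60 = 0.32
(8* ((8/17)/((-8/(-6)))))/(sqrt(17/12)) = 96* sqrt(51)/289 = 2.37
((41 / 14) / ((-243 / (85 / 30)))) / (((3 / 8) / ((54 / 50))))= -1394 / 14175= -0.10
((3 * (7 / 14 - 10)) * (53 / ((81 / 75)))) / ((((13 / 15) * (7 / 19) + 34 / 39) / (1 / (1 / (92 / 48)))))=-715095875 / 317736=-2250.60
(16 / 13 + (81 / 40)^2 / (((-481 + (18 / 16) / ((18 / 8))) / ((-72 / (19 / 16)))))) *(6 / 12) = 5187074 / 5934175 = 0.87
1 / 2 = 0.50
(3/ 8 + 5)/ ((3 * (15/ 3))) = 43/ 120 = 0.36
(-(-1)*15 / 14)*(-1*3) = -45 / 14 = -3.21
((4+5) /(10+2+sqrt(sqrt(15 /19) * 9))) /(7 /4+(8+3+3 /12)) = -48 * 15^(1 /4) * 19^(3 /4) /63037 - 3 * 15^(3 /4) * 19^(1 /4) /63037+12 * sqrt(285) /63037+3648 /63037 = 0.05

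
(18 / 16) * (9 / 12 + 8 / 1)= 315 / 32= 9.84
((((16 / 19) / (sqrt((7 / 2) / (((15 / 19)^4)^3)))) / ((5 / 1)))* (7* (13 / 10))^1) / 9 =5265000* sqrt(14) / 893871739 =0.02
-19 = -19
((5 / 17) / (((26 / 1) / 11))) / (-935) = -1 / 7514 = -0.00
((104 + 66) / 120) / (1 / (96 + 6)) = 289 / 2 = 144.50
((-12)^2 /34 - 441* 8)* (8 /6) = -79872 /17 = -4698.35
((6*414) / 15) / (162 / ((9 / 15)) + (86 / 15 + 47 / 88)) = 218592 / 364673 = 0.60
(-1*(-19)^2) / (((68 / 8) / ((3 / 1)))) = -2166 / 17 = -127.41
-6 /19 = -0.32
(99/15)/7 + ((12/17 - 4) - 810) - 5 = -486324/595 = -817.35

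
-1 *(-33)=33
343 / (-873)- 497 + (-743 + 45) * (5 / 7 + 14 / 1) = -65803030 / 6111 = -10767.96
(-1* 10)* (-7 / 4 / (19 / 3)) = 105 / 38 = 2.76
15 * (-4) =-60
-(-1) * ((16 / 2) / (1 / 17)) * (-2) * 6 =-1632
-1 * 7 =-7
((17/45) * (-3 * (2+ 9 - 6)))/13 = -17/39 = -0.44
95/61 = 1.56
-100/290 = -10/29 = -0.34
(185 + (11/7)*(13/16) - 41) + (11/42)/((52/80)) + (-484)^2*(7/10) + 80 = 3586234573/21840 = 164204.88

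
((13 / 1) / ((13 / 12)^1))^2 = 144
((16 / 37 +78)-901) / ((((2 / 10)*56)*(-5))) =30435 / 2072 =14.69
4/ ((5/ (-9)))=-36/ 5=-7.20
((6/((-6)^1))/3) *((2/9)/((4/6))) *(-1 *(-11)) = -11/9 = -1.22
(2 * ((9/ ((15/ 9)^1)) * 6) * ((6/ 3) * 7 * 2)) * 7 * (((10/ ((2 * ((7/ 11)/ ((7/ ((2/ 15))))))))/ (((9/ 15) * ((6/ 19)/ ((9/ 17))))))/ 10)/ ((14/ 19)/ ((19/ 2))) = 641693745/ 34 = 18873345.44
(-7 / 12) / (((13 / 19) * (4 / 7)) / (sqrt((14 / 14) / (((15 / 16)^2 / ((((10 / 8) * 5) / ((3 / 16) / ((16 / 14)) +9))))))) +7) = -110945408 / 1325992497 +48412 * sqrt(2346) / 441997499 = -0.08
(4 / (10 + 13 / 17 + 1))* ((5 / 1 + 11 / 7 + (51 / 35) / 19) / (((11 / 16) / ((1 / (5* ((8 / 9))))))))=676413 / 914375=0.74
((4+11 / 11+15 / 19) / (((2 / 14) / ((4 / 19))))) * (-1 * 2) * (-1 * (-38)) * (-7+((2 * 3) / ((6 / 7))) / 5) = 68992 / 19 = 3631.16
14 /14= 1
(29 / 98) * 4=1.18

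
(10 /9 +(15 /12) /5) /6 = 0.23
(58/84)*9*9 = 783/14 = 55.93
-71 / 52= -1.37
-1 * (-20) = 20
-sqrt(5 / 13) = -sqrt(65) / 13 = -0.62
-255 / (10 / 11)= -561 / 2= -280.50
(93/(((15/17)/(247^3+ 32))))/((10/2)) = 317659895.40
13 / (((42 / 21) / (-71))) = -923 / 2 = -461.50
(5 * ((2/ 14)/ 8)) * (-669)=-3345/ 56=-59.73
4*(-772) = -3088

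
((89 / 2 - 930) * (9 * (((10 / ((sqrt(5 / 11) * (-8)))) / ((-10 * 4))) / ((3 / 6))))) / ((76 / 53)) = -844767 * sqrt(55) / 12160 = -515.21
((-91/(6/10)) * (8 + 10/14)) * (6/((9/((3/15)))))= -1586/9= -176.22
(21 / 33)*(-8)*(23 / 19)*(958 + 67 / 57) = -70418824 / 11913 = -5911.09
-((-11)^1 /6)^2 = -121 /36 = -3.36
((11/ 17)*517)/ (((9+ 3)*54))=5687/ 11016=0.52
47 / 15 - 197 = -2908 / 15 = -193.87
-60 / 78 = -10 / 13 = -0.77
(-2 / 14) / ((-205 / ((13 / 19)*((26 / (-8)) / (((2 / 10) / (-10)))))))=845 / 10906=0.08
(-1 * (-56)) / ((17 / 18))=1008 / 17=59.29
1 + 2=3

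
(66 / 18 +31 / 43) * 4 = 2264 / 129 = 17.55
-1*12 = -12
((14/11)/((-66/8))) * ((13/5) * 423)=-102648/605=-169.67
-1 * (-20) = 20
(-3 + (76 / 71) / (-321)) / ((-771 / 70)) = 4791430 / 17571861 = 0.27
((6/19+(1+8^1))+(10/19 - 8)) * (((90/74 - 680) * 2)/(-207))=1758050/145521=12.08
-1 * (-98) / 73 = 98 / 73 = 1.34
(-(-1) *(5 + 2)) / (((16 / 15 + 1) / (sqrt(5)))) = 105 *sqrt(5) / 31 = 7.57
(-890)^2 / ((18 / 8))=3168400 / 9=352044.44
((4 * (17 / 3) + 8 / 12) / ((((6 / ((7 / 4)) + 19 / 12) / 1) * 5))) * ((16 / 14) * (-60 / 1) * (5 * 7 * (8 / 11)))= -7526400 / 4631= -1625.22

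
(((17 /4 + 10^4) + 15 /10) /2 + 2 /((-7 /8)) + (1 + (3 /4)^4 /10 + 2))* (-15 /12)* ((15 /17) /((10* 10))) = -268994661 /4874240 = -55.19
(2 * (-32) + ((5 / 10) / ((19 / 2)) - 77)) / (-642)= 1339 / 6099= 0.22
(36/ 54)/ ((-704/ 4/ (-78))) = 13/ 44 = 0.30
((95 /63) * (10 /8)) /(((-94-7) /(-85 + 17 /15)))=1.57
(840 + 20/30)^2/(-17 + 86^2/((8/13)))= 12720968/216027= 58.89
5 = 5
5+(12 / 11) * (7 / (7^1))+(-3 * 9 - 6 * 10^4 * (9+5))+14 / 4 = -840017.41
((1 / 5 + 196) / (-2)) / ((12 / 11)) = -3597 / 40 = -89.92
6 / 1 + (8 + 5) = 19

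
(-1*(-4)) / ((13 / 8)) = 32 / 13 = 2.46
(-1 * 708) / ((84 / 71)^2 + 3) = -160.92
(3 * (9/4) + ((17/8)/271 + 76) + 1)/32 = 181587/69376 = 2.62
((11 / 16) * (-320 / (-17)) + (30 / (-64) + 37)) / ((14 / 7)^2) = 26913 / 2176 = 12.37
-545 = -545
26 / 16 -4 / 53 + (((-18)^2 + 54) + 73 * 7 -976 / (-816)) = 19283107 / 21624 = 891.75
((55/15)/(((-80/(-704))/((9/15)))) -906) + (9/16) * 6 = -176653/200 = -883.26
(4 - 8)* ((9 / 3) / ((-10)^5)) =3 / 25000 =0.00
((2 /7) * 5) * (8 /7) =1.63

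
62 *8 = 496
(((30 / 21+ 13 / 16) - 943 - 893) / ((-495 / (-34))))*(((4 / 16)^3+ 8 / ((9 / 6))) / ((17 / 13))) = -249276521 / 483840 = -515.20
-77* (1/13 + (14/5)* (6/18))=-15169/195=-77.79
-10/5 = -2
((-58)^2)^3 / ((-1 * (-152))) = 4758586568 / 19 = 250451924.63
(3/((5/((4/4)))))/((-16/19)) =-0.71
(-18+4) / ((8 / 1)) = -7 / 4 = -1.75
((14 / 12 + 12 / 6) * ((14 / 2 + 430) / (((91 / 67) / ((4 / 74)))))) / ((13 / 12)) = 2225204 / 43771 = 50.84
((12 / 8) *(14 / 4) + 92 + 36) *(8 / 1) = 1066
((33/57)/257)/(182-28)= 1/68362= 0.00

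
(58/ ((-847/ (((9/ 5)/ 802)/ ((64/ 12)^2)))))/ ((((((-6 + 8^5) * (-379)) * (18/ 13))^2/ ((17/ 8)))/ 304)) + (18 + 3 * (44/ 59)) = 20.24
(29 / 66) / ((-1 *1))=-29 / 66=-0.44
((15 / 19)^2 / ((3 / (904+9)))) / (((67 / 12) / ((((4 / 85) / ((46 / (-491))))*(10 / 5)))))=-322763760 / 9457117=-34.13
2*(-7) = -14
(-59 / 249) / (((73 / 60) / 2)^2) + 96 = 42178272 / 442307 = 95.36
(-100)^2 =10000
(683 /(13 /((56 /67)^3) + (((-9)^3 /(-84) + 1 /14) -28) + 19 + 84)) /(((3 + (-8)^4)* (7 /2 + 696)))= 0.00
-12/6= -2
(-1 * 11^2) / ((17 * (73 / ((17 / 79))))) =-121 / 5767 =-0.02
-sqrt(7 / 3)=-sqrt(21) / 3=-1.53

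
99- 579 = -480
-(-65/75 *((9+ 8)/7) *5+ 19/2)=43/42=1.02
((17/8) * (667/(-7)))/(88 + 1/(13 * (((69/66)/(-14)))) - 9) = -3390361/1305528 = -2.60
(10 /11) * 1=10 /11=0.91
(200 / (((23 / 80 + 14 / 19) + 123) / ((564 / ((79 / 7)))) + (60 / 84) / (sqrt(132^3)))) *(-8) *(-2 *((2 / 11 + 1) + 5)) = 187983279525888000 / 23583588027169-6210355200000 *sqrt(33) / 23583588027169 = 7969.42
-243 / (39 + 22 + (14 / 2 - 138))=243 / 70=3.47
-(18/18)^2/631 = -1/631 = -0.00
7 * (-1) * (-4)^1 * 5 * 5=700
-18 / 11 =-1.64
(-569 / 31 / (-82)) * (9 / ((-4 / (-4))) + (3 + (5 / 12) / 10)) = 164441 / 61008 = 2.70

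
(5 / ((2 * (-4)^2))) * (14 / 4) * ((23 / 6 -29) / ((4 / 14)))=-36995 / 768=-48.17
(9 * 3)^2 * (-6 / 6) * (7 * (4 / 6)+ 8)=-9234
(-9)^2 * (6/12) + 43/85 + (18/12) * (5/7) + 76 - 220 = -60644/595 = -101.92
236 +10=246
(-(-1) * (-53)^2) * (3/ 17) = 8427/ 17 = 495.71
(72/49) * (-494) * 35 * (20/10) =-355680/7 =-50811.43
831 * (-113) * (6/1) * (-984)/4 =138600828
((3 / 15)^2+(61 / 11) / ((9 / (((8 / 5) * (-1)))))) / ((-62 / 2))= 2341 / 76725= 0.03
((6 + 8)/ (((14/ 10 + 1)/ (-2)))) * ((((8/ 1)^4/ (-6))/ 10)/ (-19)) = -7168/ 171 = -41.92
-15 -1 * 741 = -756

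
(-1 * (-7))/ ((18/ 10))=35/ 9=3.89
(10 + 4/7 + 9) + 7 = 186/7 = 26.57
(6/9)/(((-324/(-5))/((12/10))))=1/81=0.01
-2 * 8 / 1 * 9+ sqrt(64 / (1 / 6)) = -144+ 8 * sqrt(6) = -124.40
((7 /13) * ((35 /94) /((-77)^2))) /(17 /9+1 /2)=45 /3179033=0.00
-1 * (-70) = 70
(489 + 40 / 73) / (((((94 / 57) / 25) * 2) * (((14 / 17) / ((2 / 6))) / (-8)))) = -12015.50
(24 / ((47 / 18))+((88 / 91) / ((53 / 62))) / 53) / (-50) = -11068384 / 60070465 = -0.18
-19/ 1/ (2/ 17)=-323/ 2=-161.50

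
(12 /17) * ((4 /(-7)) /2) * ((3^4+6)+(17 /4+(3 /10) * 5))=-318 /17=-18.71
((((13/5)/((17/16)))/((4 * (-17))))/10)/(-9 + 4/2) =26/50575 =0.00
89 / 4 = 22.25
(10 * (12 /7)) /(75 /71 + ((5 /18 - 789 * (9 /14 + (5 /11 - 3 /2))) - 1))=1686960 /31291481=0.05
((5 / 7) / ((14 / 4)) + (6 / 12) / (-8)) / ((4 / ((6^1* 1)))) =333 / 1568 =0.21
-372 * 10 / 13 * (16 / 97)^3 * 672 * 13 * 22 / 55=-4095737856 / 912673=-4487.63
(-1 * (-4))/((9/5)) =20/9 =2.22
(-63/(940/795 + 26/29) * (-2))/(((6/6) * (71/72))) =20915496/340303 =61.46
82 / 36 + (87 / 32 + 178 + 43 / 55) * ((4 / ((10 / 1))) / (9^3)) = 7625641 / 3207600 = 2.38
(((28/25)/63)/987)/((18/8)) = 16/1998675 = 0.00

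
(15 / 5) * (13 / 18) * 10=65 / 3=21.67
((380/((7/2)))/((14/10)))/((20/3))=570/49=11.63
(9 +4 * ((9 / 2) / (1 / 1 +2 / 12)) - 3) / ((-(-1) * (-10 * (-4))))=15 / 28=0.54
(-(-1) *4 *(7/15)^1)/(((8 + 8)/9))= 21/20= 1.05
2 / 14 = 1 / 7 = 0.14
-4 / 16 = -0.25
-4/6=-2/3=-0.67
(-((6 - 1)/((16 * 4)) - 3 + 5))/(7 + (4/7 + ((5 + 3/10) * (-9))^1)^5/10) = 34927046875/390761211112116499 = 0.00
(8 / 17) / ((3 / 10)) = 80 / 51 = 1.57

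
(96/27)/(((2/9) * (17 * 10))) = 8/85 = 0.09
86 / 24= 43 / 12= 3.58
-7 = -7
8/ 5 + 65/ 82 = 981/ 410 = 2.39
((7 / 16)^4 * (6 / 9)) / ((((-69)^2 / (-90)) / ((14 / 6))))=-84035 / 78004224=-0.00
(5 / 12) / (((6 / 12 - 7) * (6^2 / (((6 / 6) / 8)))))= -5 / 22464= -0.00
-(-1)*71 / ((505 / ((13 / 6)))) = 923 / 3030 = 0.30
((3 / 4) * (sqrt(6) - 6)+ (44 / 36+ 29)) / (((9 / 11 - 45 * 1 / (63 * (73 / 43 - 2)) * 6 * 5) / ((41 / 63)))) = 5863 * sqrt(6) / 861228+ 2714569 / 11626578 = 0.25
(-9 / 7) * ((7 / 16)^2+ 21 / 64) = -171 / 256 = -0.67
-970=-970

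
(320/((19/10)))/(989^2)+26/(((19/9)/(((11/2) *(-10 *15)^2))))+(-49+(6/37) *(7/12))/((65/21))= 136236733531827299/89390478190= 1524063.15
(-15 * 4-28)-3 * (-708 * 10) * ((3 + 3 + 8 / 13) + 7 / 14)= 1963556 / 13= 151042.77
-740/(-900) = 37/45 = 0.82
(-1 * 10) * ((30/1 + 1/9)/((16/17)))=-23035/72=-319.93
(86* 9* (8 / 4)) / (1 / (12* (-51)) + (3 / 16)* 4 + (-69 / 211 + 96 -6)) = 99948168 / 5838145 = 17.12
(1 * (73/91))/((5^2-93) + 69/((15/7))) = -365/16289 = -0.02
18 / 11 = 1.64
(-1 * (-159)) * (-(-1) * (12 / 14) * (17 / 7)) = 16218 / 49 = 330.98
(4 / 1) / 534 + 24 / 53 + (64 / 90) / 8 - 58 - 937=-211087097 / 212265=-994.45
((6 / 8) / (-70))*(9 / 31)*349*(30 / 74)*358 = -5060151 / 32116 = -157.56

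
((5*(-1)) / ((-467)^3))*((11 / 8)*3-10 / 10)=125 / 814780504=0.00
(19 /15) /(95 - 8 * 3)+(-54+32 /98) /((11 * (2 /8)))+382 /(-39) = -72870019 /2487485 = -29.29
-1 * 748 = -748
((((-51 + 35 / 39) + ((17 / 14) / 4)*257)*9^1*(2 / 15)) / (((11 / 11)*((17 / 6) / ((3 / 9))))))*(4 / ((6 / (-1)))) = -60967 / 23205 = -2.63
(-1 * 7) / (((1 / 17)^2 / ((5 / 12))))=-10115 / 12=-842.92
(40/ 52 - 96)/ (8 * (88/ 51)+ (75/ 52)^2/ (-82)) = -1076881728/ 155809637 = -6.91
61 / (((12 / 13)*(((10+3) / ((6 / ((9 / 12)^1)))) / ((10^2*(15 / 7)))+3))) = 793000 / 36091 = 21.97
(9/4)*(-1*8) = -18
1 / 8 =0.12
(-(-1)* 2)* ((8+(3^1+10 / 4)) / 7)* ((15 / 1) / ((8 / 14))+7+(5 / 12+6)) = 153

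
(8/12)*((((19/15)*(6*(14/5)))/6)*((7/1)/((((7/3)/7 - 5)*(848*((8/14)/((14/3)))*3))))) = -6517/572400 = -0.01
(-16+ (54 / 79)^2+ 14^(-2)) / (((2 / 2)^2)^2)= -18993999 / 1223236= -15.53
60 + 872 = 932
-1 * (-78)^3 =474552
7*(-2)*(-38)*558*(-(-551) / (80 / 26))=265797441 / 5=53159488.20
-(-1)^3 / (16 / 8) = 1 / 2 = 0.50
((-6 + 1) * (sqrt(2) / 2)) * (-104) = 260 * sqrt(2) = 367.70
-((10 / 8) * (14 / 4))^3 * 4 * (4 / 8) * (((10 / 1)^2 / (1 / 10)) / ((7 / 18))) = -6890625 / 16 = -430664.06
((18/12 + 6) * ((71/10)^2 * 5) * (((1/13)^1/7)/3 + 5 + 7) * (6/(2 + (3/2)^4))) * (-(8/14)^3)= -112273152/31213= -3597.00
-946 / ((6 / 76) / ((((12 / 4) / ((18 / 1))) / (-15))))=17974 / 135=133.14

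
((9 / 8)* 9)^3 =1037.97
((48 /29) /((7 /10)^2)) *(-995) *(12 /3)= -19104000 /1421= -13444.05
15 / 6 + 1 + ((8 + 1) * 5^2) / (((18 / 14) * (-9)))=-287 / 18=-15.94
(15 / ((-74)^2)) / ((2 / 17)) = 255 / 10952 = 0.02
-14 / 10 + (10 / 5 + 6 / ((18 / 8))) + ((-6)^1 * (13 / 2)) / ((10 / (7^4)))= -280819 / 30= -9360.63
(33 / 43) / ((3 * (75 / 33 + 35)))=121 / 17630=0.01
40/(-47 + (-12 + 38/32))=-128/185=-0.69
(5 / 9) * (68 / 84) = 85 / 189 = 0.45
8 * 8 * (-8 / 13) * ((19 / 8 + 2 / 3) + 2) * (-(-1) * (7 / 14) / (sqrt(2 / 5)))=-1936 * sqrt(10) / 39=-156.98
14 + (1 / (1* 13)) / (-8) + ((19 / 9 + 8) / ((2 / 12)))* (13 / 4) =65881 / 312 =211.16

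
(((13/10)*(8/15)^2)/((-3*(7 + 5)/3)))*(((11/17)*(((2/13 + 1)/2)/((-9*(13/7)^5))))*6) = 0.00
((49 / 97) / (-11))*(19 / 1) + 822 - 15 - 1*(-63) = 927359 / 1067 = 869.13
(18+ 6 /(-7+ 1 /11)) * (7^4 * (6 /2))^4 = 1752405661865630331 /38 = 46115938470148166.61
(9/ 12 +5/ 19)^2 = 1.03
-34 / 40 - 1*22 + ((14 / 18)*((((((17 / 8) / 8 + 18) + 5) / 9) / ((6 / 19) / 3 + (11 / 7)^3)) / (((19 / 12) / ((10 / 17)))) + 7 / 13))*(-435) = -23687362459 / 82662840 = -286.55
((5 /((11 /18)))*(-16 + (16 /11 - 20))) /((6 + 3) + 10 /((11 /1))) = -34200 /1199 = -28.52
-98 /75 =-1.31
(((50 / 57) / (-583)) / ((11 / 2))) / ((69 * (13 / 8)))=-800 / 327890277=-0.00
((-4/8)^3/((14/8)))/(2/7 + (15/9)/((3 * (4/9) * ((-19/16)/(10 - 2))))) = 19/2164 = 0.01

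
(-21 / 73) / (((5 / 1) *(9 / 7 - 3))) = 49 / 1460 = 0.03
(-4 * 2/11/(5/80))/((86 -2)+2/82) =-0.14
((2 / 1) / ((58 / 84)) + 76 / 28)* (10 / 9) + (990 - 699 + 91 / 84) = 2180105 / 7308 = 298.32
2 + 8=10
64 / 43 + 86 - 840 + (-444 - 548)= -75014 / 43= -1744.51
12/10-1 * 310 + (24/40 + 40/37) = -56817/185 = -307.12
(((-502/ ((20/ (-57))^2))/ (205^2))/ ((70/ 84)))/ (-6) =0.02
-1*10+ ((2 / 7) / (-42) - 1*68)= -11467 / 147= -78.01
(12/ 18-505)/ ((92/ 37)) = -55981/ 276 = -202.83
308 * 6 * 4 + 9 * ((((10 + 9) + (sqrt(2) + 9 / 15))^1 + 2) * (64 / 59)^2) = 36864 * sqrt(2) / 3481 + 132639072 / 17405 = 7635.72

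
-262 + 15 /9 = -781 /3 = -260.33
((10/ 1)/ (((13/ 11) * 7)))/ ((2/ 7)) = 55/ 13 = 4.23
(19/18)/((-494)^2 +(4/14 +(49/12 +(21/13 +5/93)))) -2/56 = -24780931687/693950130468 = -0.04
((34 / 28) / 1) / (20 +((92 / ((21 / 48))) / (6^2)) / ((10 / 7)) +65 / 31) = 23715 / 511406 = 0.05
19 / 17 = 1.12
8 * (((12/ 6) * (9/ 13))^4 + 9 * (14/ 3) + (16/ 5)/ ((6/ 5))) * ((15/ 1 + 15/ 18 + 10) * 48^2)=23018606.82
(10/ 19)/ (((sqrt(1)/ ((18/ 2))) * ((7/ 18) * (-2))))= -810/ 133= -6.09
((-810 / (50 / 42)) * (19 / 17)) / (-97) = 64638 / 8245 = 7.84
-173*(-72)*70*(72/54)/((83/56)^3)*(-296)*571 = -34507005772431360/571787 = -60349405936.88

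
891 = 891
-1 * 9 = -9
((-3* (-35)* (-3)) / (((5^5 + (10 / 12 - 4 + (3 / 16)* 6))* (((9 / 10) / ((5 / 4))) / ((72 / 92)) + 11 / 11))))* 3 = -23625 / 149902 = -0.16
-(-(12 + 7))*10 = 190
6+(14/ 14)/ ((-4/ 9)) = 15/ 4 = 3.75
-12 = -12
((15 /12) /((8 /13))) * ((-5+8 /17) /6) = -5005 /3264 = -1.53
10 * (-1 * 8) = -80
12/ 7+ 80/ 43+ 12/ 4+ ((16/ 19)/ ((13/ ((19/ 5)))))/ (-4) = 127431/ 19565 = 6.51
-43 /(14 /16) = -49.14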